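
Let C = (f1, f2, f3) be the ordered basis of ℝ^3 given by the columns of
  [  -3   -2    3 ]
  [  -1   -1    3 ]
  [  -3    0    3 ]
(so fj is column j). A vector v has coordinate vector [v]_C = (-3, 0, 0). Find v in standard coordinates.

(9, 3, 9)

By definition v = -3f1 + 0·f2 + 0·f3.
Summing componentwise gives (9, 3, 9).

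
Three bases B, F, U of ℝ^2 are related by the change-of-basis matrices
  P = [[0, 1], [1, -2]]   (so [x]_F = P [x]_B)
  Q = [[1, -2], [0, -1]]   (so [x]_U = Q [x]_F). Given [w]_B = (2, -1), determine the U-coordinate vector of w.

Composing the changes, [w]_U = Q P [w]_B.
Q P = [[-2, 5], [-1, 2]]; applying this to (2, -1) gives (-9, -4).

(-9, -4)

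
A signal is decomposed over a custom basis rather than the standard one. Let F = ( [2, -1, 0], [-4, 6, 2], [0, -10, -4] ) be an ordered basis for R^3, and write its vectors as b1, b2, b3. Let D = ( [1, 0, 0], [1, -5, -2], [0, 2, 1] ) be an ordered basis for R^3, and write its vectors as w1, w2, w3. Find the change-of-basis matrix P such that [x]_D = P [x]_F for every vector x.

Let M have columns bj and N have columns wj. Then for every x, N [x]_D = x = M [x]_F, so P = N^(-1) M.
Since det N = -1, N^(-1) has integer entries; multiplying gives P = [[1, -2, -2], [1, -2, 2], [2, -2, 0]].

[[1, -2, -2], [1, -2, 2], [2, -2, 0]]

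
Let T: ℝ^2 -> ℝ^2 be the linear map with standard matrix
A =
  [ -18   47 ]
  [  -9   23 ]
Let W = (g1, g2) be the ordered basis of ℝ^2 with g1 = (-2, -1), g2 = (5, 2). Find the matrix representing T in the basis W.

[[3, 3], [-1, 2]]

With P the matrix whose columns are g1, g2, [T]_W = P^(-1) A P.
Column by column: T(g1) = A g1 = (-11, -5); its W-coordinates (3, -1) give column 1.
Continuing for each basis vector yields [T]_W = [[3, 3], [-1, 2]].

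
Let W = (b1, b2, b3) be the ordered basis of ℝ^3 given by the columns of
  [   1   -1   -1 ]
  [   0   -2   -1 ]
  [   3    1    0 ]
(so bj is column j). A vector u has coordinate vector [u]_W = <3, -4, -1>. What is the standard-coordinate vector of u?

u = M [u]_W, where M has columns b1, ..., b3.
Carrying out the matrix-vector product, u = <8, 9, 5>.

<8, 9, 5>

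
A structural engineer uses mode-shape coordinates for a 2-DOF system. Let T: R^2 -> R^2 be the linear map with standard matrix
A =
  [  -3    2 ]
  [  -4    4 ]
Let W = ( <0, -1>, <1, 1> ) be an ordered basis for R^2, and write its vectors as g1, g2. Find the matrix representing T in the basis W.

[[2, -1], [-2, -1]]

With P the matrix whose columns are g1, g2, [T]_W = P^(-1) A P.
Column by column: T(g1) = A g1 = <-2, -4>; its W-coordinates <2, -2> give column 1.
Continuing for each basis vector yields [T]_W = [[2, -1], [-2, -1]].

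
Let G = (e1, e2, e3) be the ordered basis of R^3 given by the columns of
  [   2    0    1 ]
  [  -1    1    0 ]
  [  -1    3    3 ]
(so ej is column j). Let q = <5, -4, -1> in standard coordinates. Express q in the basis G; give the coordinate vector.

<1, -3, 3>

We seek scalars with c_1 e1 + ... + c_3 e3 = q; equivalently solve M c = q where the columns of M are e1, ..., e3.
Solving this 3x3 system gives c = (1, -3, 3).
Check: e1 - 3e2 + 3e3 = <5, -4, -1>.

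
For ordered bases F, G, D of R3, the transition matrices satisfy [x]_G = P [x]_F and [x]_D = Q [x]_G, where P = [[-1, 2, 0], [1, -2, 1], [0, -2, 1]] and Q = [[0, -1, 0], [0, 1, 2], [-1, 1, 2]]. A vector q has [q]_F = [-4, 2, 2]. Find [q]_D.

Apply P to get G-coordinates [8, -6, -2], then Q to get D-coordinates.
The result is [q]_D = [6, -10, -18].

[6, -10, -18]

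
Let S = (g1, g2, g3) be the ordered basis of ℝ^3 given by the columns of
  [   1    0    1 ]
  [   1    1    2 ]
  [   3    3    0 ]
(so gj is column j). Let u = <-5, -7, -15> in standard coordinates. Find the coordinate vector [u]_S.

Write u = c_1 g1 + ... + c_3 g3 and solve for the c_i.
Solving this 3x3 system gives c = (-4, -1, -1).
Check: -4g1 - g2 - g3 = <-5, -7, -15>.

<-4, -1, -1>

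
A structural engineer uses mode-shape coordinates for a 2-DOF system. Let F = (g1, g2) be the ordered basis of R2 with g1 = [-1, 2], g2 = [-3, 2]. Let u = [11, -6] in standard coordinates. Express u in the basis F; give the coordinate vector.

[1, -4]

We seek scalars with c_1 g1 + c_2 g2 = u; equivalently solve M c = u where the columns of M are g1, g2.
System: -c_1 - 3c_2 = 11, 2c_1 + 2c_2 = -6; solving gives c_1 = 1, c_2 = -4.
Check: g1 - 4g2 = [11, -6].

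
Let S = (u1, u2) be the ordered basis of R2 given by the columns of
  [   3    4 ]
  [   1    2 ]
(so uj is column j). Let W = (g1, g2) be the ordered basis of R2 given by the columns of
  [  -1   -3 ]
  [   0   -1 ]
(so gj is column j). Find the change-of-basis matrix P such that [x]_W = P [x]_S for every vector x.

Take x = uj: its S-coordinates are the j-th standard unit vector, so P e_j — column j of P — equals [uj]_W.
u1 = 0·g1 - g2, giving column 1 = [0, -1]; repeating for each j gives P = [[0, 2], [-1, -2]].

[[0, 2], [-1, -2]]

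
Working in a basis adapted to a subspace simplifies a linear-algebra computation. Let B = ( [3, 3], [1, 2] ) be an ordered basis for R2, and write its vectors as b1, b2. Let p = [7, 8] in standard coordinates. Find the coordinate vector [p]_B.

Write p = c_1 b1 + c_2 b2 and solve for the c_i.
System: 3c_1 + c_2 = 7, 3c_1 + 2c_2 = 8; solving gives c_1 = 2, c_2 = 1.
Check: 2b1 + b2 = [7, 8].

[2, 1]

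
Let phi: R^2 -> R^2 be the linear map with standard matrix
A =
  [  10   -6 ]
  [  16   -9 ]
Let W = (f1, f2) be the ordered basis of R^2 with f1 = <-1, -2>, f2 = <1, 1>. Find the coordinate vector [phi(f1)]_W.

<0, 2>

Compute phi(f1) = A f1 = <2, 2> in standard coordinates.
Then write this in W-coordinates: solve for y in y_1 f1 + y_2 f2 = <2, 2>.
This gives y = <0, 2>, which is column 1 of [phi]_W.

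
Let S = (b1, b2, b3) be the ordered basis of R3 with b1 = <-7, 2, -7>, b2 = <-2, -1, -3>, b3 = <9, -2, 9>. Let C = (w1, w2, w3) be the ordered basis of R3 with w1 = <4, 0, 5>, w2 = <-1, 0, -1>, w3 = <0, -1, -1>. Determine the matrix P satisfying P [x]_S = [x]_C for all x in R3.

[[-2, 0, 2], [-1, 2, -1], [-2, 1, 2]]

Let M have columns bj and N have columns wj. Then for every x, N [x]_C = x = M [x]_S, so P = N^(-1) M.
Since det N = 1, N^(-1) has integer entries; multiplying gives P = [[-2, 0, 2], [-1, 2, -1], [-2, 1, 2]].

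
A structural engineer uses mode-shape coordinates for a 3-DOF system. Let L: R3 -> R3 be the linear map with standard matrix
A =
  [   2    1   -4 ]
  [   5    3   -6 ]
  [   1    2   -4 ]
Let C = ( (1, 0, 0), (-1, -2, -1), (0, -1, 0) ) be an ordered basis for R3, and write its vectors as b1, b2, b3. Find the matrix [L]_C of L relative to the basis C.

Let P have columns b1, ..., b3. Then [L]_C = P^(-1) A P.
Here det P = -1, so P^(-1) is integer; computing A P first and then P^(-1)(A P) gives [[1, 1, 1], [-1, 1, 2], [-3, 3, -1]].

[[1, 1, 1], [-1, 1, 2], [-3, 3, -1]]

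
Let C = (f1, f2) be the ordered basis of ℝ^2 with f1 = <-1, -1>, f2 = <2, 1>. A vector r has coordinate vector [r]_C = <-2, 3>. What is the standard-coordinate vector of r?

r = M [r]_C, where M has columns f1, f2.
Carrying out the matrix-vector product, r = <8, 5>.

<8, 5>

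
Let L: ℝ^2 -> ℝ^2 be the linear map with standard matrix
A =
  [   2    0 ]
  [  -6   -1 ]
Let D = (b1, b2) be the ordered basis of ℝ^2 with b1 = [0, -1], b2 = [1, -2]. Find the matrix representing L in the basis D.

The j-th column of [L]_D is [L(bj)]_D.
L(b1) = A b1 = [0, 1] = -b1 + 0·b2, so column 1 is [-1, 0].
Repeating for b2 and assembling the columns gives [[-1, 0], [0, 2]].

[[-1, 0], [0, 2]]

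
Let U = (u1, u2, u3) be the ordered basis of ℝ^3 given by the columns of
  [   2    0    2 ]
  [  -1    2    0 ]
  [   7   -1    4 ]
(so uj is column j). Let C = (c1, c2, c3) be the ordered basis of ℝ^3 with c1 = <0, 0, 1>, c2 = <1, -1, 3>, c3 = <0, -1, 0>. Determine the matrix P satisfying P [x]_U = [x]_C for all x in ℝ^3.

[[1, -1, -2], [2, 0, 2], [-1, -2, -2]]

Take x = uj: its U-coordinates are the j-th standard unit vector, so P e_j — column j of P — equals [uj]_C.
u1 = c1 + 2c2 - c3, giving column 1 = <1, 2, -1>; repeating for each j gives P = [[1, -1, -2], [2, 0, 2], [-1, -2, -2]].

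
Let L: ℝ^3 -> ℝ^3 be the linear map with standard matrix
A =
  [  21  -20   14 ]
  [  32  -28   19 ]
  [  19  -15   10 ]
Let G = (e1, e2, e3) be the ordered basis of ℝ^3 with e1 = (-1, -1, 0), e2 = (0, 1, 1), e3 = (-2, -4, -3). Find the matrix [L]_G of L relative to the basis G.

[[-1, 2, -2], [-1, 1, 1], [1, 2, 3]]

Let P have columns e1, ..., e3. Then [L]_G = P^(-1) A P.
Here det P = 1, so P^(-1) is integer; computing A P first and then P^(-1)(A P) gives [[-1, 2, -2], [-1, 1, 1], [1, 2, 3]].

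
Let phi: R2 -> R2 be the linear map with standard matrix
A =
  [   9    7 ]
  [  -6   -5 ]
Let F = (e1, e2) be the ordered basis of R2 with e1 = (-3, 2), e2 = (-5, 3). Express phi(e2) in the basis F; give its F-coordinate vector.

(3, 3)

Compute phi(e2) = A e2 = (-24, 15) in standard coordinates.
Then write this in F-coordinates: solve for y in y_1 e1 + y_2 e2 = (-24, 15).
This gives y = (3, 3), which is column 2 of [phi]_F.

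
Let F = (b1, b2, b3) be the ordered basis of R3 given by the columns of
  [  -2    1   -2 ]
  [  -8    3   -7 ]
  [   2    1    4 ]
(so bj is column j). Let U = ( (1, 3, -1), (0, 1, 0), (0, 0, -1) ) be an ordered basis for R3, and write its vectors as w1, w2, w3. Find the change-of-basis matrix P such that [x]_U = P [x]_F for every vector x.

[[-2, 1, -2], [-2, 0, -1], [0, -2, -2]]

Let M have columns bj and N have columns wj. Then for every x, N [x]_U = x = M [x]_F, so P = N^(-1) M.
Since det N = -1, N^(-1) has integer entries; multiplying gives P = [[-2, 1, -2], [-2, 0, -1], [0, -2, -2]].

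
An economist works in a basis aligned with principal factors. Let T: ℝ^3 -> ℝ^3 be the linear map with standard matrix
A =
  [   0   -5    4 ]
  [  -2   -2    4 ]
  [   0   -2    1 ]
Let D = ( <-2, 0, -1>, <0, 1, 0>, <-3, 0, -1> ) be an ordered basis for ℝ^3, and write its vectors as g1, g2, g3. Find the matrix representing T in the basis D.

[[-1, 1, -1], [0, -2, 2], [2, 1, 2]]

Let P have columns g1, ..., g3. Then [T]_D = P^(-1) A P.
Here det P = -1, so P^(-1) is integer; computing A P first and then P^(-1)(A P) gives [[-1, 1, -1], [0, -2, 2], [2, 1, 2]].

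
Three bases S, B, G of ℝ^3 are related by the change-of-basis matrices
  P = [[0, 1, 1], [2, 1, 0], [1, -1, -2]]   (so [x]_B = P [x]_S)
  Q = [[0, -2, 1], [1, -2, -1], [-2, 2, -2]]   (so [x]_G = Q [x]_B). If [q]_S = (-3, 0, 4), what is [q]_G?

First [q]_B = P [q]_S = (4, -6, -11).
Then [q]_G = Q [q]_B = (1, 27, 2).

(1, 27, 2)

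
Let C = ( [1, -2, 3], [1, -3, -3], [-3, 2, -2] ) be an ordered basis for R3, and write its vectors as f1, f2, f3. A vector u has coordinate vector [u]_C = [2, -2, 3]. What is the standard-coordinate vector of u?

u = M [u]_C, where M has columns f1, ..., f3.
Carrying out the matrix-vector product, u = [-9, 8, 6].

[-9, 8, 6]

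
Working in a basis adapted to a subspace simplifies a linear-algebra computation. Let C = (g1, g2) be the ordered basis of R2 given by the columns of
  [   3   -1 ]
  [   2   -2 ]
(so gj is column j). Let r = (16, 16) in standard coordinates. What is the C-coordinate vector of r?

[r]_C is the unique c with M c = r, where M has columns g1, g2.
System: 3c_1 - c_2 = 16, 2c_1 - 2c_2 = 16; solving gives c_1 = 4, c_2 = -4.
Check: 4g1 - 4g2 = (16, 16).

(4, -4)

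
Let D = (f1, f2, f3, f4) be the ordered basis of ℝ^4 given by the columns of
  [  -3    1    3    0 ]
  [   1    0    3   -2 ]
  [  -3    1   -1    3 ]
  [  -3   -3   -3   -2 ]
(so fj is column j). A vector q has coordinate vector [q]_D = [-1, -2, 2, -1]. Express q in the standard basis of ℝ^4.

q = M [q]_D, where M has columns f1, ..., f4.
Carrying out the matrix-vector product, q = [7, 7, -4, 5].

[7, 7, -4, 5]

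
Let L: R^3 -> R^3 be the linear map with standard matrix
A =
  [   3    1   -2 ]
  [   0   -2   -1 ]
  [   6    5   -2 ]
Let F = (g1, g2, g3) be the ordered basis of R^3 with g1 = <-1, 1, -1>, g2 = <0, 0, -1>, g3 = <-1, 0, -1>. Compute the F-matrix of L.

[[-1, 1, 1], [-1, 0, 3], [1, -3, 0]]

With P the matrix whose columns are g1, ..., g3, [L]_F = P^(-1) A P.
Column by column: L(g1) = A g1 = <0, -1, 1>; its F-coordinates <-1, -1, 1> give column 1.
Continuing for each basis vector yields [L]_F = [[-1, 1, 1], [-1, 0, 3], [1, -3, 0]].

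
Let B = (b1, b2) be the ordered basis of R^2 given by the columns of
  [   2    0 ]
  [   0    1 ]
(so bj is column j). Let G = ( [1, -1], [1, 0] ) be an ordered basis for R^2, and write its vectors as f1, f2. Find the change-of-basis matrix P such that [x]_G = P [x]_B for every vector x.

Column j of P is [bj]_G, since P maps B-coordinates to G-coordinates.
Expressing b1 in G: b1 = 0·f1 + 2f2, so column 1 of P is [0, 2].
Doing the same for each bj gives P = [[0, -1], [2, 1]].

[[0, -1], [2, 1]]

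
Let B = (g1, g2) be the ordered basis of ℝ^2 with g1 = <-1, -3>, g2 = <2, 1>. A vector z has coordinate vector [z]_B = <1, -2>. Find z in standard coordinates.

The coordinates say z = g1 - 2g2; adding the scaled basis vectors gives <-5, -5>.

<-5, -5>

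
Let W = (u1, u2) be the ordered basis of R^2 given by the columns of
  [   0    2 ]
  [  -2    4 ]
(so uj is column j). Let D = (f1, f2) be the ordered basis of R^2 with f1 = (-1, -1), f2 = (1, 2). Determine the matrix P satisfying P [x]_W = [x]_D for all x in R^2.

Take x = uj: its W-coordinates are the j-th standard unit vector, so P e_j — column j of P — equals [uj]_D.
u1 = -2f1 - 2f2, giving column 1 = (-2, -2); repeating for each j gives P = [[-2, 0], [-2, 2]].

[[-2, 0], [-2, 2]]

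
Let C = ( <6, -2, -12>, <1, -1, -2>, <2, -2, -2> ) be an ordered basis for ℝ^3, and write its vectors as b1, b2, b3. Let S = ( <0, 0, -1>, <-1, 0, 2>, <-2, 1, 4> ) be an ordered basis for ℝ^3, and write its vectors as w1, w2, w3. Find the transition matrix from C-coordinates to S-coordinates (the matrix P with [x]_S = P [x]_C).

Column j of P is [bj]_S, since P maps C-coordinates to S-coordinates.
Expressing b1 in S: b1 = 0·w1 - 2w2 - 2w3, so column 1 of P is <0, -2, -2>.
Doing the same for each bj gives P = [[0, 0, -2], [-2, 1, 2], [-2, -1, -2]].

[[0, 0, -2], [-2, 1, 2], [-2, -1, -2]]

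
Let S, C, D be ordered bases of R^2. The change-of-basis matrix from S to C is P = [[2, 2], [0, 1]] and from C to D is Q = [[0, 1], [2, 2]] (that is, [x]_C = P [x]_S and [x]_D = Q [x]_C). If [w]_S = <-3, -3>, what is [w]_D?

<-3, -30>

First [w]_C = P [w]_S = <-12, -3>.
Then [w]_D = Q [w]_C = <-3, -30>.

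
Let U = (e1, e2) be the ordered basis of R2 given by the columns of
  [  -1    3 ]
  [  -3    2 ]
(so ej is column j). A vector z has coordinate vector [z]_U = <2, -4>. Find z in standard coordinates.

By definition z = 2e1 - 4e2.
Summing componentwise gives <-14, -14>.

<-14, -14>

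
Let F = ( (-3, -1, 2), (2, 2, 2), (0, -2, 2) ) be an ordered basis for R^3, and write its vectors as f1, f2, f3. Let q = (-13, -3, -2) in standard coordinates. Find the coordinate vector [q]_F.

(3, -2, -2)

Write q = c_1 f1 + ... + c_3 f3 and solve for the c_i.
Row-reducing the augmented matrix [M | q] gives c = (3, -2, -2).
Check: 3f1 - 2f2 - 2f3 = (-13, -3, -2).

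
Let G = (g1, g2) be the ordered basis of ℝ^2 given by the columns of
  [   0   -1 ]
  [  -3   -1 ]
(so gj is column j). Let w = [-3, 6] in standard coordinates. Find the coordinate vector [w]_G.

Write w = c_1 g1 + c_2 g2 and solve for the c_i.
System: 0c_1 - c_2 = -3, -3c_1 - c_2 = 6; solving gives c_1 = -3, c_2 = 3.
Check: -3g1 + 3g2 = [-3, 6].

[-3, 3]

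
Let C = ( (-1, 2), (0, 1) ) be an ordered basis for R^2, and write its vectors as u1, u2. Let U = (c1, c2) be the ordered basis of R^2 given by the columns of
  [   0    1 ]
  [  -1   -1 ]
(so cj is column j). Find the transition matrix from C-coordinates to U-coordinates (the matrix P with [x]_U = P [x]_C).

[[-1, -1], [-1, 0]]

Take x = uj: its C-coordinates are the j-th standard unit vector, so P e_j — column j of P — equals [uj]_U.
u1 = -c1 - c2, giving column 1 = (-1, -1); repeating for each j gives P = [[-1, -1], [-1, 0]].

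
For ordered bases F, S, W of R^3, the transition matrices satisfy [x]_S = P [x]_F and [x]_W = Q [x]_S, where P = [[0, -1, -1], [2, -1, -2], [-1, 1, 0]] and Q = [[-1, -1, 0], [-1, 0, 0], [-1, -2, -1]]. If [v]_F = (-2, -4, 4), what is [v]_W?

(8, 0, 18)

Apply P to get S-coordinates (0, -8, -2), then Q to get W-coordinates.
The result is [v]_W = (8, 0, 18).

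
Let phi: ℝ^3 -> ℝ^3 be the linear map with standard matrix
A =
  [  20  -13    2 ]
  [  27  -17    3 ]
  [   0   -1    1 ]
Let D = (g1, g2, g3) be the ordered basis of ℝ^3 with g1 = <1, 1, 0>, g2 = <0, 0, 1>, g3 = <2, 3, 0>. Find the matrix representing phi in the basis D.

Let P have columns g1, ..., g3. Then [phi]_D = P^(-1) A P.
Here det P = -1, so P^(-1) is integer; computing A P first and then P^(-1)(A P) gives [[1, 0, -3], [-1, 1, -3], [3, 1, 2]].

[[1, 0, -3], [-1, 1, -3], [3, 1, 2]]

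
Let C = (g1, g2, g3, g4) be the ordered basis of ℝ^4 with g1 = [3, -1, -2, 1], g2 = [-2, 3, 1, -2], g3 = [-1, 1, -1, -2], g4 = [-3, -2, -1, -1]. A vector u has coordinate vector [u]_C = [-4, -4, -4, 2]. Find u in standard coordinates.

[-6, -16, 6, 10]

The coordinates say u = -4g1 - 4g2 - 4g3 + 2g4; adding the scaled basis vectors gives [-6, -16, 6, 10].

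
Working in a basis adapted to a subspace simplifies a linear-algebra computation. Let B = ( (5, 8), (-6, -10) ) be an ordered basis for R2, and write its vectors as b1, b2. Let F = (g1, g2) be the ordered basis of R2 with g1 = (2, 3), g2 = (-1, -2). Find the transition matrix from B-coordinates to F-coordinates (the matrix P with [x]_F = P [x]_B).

Column j of P is [bj]_F, since P maps B-coordinates to F-coordinates.
Expressing b1 in F: b1 = 2g1 - g2, so column 1 of P is (2, -1).
Doing the same for each bj gives P = [[2, -2], [-1, 2]].

[[2, -2], [-1, 2]]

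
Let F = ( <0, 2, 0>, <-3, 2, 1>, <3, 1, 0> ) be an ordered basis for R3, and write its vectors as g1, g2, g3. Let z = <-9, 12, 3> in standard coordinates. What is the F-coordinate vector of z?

Write z = c_1 g1 + ... + c_3 g3 and solve for the c_i.
Row-reducing the augmented matrix [M | z] gives c = (3, 3, 0).
Check: 3g1 + 3g2 + 0·g3 = <-9, 12, 3>.

<3, 3, 0>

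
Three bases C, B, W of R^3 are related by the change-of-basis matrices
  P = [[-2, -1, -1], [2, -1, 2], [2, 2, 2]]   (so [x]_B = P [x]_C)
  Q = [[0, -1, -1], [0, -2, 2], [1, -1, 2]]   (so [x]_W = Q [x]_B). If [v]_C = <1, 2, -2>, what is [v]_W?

Apply P to get B-coordinates <-2, -4, 2>, then Q to get W-coordinates.
The result is [v]_W = <2, 12, 6>.

<2, 12, 6>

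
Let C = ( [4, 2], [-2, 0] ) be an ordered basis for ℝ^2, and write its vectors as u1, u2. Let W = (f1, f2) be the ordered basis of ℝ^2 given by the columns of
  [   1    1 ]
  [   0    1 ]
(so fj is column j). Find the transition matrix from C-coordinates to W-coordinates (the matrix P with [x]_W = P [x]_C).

[[2, -2], [2, 0]]

Let M have columns uj and N have columns fj. Then for every x, N [x]_W = x = M [x]_C, so P = N^(-1) M.
Since det N = 1, N^(-1) has integer entries; multiplying gives P = [[2, -2], [2, 0]].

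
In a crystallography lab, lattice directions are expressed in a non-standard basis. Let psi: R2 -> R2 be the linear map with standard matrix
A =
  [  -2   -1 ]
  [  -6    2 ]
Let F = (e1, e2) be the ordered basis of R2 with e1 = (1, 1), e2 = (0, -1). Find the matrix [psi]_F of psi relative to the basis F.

Let P have columns e1, e2. Then [psi]_F = P^(-1) A P.
Here det P = -1, so P^(-1) is integer; computing A P first and then P^(-1)(A P) gives [[-3, 1], [1, 3]].

[[-3, 1], [1, 3]]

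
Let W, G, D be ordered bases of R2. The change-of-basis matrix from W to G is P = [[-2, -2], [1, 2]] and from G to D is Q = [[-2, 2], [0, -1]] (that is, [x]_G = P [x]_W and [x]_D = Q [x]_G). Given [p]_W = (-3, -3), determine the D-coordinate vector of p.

First [p]_G = P [p]_W = (12, -9).
Then [p]_D = Q [p]_G = (-42, 9).

(-42, 9)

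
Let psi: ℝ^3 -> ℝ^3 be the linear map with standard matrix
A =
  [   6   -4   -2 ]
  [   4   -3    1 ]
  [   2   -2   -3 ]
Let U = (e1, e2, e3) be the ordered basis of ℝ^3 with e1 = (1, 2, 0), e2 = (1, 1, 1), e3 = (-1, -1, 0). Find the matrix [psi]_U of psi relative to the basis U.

With P the matrix whose columns are e1, ..., e3, [psi]_U = P^(-1) A P.
Column by column: psi(e1) = A e1 = (-2, -2, -2); its U-coordinates (0, -2, 0) give column 1.
Continuing for each basis vector yields [psi]_U = [[0, 2, 1], [-2, -3, 0], [0, -1, 3]].

[[0, 2, 1], [-2, -3, 0], [0, -1, 3]]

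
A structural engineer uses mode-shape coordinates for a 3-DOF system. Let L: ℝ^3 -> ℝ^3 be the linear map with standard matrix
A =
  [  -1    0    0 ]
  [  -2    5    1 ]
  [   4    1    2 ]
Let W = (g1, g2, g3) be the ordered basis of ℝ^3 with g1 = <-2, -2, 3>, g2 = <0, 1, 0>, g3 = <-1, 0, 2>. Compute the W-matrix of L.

Let P have columns g1, ..., g3. Then [L]_W = P^(-1) A P.
Here det P = -1, so P^(-1) is integer; computing A P first and then P^(-1)(A P) gives [[0, -1, -2], [-3, 3, 0], [-2, 2, 3]].

[[0, -1, -2], [-3, 3, 0], [-2, 2, 3]]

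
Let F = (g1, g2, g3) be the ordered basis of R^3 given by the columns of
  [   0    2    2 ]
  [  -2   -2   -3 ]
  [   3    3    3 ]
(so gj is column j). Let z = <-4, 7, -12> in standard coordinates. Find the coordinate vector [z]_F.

<-2, -3, 1>

[z]_F is the unique c with M c = z, where M has columns g1, ..., g3.
Solving this 3x3 system gives c = (-2, -3, 1).
Check: -2g1 - 3g2 + g3 = <-4, 7, -12>.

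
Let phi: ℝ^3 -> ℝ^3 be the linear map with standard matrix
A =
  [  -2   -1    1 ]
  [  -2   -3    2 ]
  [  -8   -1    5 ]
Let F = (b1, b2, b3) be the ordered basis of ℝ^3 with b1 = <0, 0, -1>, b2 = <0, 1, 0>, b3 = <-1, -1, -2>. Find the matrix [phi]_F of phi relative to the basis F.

With P the matrix whose columns are b1, ..., b3, [phi]_F = P^(-1) A P.
Column by column: phi(b1) = A b1 = <-1, -2, -5>; its F-coordinates <3, -1, 1> give column 1.
Continuing for each basis vector yields [phi]_F = [[3, -1, 3], [-1, -2, 0], [1, 1, -1]].

[[3, -1, 3], [-1, -2, 0], [1, 1, -1]]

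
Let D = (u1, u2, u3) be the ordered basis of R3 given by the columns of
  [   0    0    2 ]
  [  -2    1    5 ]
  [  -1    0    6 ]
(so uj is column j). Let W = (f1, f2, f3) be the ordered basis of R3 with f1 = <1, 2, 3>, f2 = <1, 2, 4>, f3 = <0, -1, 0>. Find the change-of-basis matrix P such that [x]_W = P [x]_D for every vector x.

Let M have columns uj and N have columns fj. Then for every x, N [x]_W = x = M [x]_D, so P = N^(-1) M.
Since det N = 1, N^(-1) has integer entries; multiplying gives P = [[1, 0, 2], [-1, 0, 0], [2, -1, -1]].

[[1, 0, 2], [-1, 0, 0], [2, -1, -1]]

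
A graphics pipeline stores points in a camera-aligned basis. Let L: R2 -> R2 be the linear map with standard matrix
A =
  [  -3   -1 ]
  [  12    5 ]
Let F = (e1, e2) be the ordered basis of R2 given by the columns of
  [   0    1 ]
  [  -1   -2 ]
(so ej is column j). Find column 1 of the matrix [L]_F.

[3, 1]

Column 1 of [L]_F is the F-coordinate vector of L(e1).
In standard coordinates L(e1) = A e1 = [1, -5].
Converting to F: [1, -5] = 3e1 + e2, so the coordinate vector is [3, 1].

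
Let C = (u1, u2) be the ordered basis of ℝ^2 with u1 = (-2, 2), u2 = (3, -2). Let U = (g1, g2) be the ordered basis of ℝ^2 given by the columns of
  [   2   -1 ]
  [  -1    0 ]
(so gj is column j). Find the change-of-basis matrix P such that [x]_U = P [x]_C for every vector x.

[[-2, 2], [-2, 1]]

Take x = uj: its C-coordinates are the j-th standard unit vector, so P e_j — column j of P — equals [uj]_U.
u1 = -2g1 - 2g2, giving column 1 = (-2, -2); repeating for each j gives P = [[-2, 2], [-2, 1]].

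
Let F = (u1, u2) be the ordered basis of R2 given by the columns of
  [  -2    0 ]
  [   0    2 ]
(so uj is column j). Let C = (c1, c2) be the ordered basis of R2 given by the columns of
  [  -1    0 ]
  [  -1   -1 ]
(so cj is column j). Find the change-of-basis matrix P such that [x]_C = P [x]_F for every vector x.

[[2, 0], [-2, -2]]

Take x = uj: its F-coordinates are the j-th standard unit vector, so P e_j — column j of P — equals [uj]_C.
u1 = 2c1 - 2c2, giving column 1 = <2, -2>; repeating for each j gives P = [[2, 0], [-2, -2]].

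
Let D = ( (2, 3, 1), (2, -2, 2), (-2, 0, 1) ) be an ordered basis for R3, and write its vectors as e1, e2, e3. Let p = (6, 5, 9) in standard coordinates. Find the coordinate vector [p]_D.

(3, 2, 2)

Write p = c_1 e1 + ... + c_3 e3 and solve for the c_i.
Row-reducing the augmented matrix [M | p] gives c = (3, 2, 2).
Check: 3e1 + 2e2 + 2e3 = (6, 5, 9).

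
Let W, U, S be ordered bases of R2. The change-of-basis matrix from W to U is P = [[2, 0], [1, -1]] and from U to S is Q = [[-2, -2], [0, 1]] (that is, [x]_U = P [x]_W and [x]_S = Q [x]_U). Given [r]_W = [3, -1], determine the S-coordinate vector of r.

[-20, 4]

Composing the changes, [r]_S = Q P [r]_W.
Q P = [[-6, 2], [1, -1]]; applying this to [3, -1] gives [-20, 4].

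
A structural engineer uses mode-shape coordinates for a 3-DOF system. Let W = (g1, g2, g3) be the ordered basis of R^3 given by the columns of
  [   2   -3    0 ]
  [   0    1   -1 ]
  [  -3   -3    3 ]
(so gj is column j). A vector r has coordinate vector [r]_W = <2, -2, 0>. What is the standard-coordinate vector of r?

The coordinates say r = 2g1 - 2g2 + 0·g3; adding the scaled basis vectors gives <10, -2, 0>.

<10, -2, 0>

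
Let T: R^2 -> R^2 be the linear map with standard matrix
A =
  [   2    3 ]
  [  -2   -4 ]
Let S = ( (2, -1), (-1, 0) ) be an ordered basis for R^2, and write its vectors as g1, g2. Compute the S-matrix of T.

With P the matrix whose columns are g1, g2, [T]_S = P^(-1) A P.
Column by column: T(g1) = A g1 = (1, 0); its S-coordinates (0, -1) give column 1.
Continuing for each basis vector yields [T]_S = [[0, -2], [-1, -2]].

[[0, -2], [-1, -2]]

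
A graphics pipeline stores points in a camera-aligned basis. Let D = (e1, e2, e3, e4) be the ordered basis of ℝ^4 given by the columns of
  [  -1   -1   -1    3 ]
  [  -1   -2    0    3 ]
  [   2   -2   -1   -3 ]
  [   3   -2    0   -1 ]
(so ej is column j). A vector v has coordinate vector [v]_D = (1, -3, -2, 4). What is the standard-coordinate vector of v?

(16, 17, -2, 5)

The coordinates say v = e1 - 3e2 - 2e3 + 4e4; adding the scaled basis vectors gives (16, 17, -2, 5).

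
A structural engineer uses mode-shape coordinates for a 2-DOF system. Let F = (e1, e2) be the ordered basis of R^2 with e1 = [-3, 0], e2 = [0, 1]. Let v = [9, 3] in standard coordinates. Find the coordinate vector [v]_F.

[-3, 3]

We seek scalars with c_1 e1 + c_2 e2 = v; equivalently solve M c = v where the columns of M are e1, e2.
System: -3c_1 + 0c_2 = 9, 0c_1 + c_2 = 3; solving gives c_1 = -3, c_2 = 3.
Check: -3e1 + 3e2 = [9, 3].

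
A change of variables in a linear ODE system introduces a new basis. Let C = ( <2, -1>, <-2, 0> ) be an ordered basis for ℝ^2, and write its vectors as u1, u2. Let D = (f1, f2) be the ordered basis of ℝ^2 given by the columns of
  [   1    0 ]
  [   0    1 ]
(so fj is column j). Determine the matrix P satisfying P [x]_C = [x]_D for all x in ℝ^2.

Column j of P is [uj]_D, since P maps C-coordinates to D-coordinates.
Expressing u1 in D: u1 = 2f1 - f2, so column 1 of P is <2, -1>.
Doing the same for each uj gives P = [[2, -2], [-1, 0]].

[[2, -2], [-1, 0]]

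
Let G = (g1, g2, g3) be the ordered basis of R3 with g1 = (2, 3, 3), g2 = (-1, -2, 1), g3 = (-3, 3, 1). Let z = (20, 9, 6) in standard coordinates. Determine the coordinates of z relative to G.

(4, -3, -3)

[z]_G is the unique c with M c = z, where M has columns g1, ..., g3.
Row-reducing the augmented matrix [M | z] gives c = (4, -3, -3).
Check: 4g1 - 3g2 - 3g3 = (20, 9, 6).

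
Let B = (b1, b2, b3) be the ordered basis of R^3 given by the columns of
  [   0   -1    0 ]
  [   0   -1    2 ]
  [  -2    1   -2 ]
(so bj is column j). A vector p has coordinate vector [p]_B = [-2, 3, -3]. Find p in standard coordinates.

[-3, -9, 13]

p = M [p]_B, where M has columns b1, ..., b3.
Carrying out the matrix-vector product, p = [-3, -9, 13].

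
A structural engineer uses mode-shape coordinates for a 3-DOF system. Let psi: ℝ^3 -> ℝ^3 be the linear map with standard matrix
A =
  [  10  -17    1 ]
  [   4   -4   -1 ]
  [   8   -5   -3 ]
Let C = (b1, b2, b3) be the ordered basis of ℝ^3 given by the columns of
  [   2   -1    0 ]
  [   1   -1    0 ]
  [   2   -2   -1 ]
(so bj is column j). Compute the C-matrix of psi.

The j-th column of [psi]_C is [psi(bj)]_C.
psi(b1) = A b1 = <5, 2, 5> = 3b1 + b2 - b3, so column 1 is <3, 1, -1>.
Repeating for b2, b3 and assembling the columns gives [[3, 3, -2], [1, 1, -3], [-1, 1, -1]].

[[3, 3, -2], [1, 1, -3], [-1, 1, -1]]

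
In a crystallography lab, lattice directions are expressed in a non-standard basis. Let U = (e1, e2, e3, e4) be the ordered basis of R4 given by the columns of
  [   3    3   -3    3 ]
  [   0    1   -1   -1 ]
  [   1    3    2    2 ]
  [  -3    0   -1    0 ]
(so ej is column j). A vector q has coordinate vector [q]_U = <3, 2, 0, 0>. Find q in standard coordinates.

By definition q = 3e1 + 2e2 + 0·e3 + 0·e4.
Summing componentwise gives <15, 2, 9, -9>.

<15, 2, 9, -9>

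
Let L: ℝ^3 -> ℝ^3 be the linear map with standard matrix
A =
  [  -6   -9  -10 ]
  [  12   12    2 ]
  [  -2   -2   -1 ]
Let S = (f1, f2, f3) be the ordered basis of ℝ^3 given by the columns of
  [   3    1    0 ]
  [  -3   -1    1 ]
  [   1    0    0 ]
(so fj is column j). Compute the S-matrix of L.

Let P have columns f1, ..., f3. Then [L]_S = P^(-1) A P.
Here det P = 1, so P^(-1) is integer; computing A P first and then P^(-1)(A P) gives [[-1, 0, -2], [2, 3, -3], [1, 3, 3]].

[[-1, 0, -2], [2, 3, -3], [1, 3, 3]]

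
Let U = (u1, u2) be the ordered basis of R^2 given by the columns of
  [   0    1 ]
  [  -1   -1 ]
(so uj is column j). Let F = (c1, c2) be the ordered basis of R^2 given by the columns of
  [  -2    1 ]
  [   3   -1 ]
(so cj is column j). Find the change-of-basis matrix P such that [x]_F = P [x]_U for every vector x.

Take x = uj: its U-coordinates are the j-th standard unit vector, so P e_j — column j of P — equals [uj]_F.
u1 = -c1 - 2c2, giving column 1 = <-1, -2>; repeating for each j gives P = [[-1, 0], [-2, 1]].

[[-1, 0], [-2, 1]]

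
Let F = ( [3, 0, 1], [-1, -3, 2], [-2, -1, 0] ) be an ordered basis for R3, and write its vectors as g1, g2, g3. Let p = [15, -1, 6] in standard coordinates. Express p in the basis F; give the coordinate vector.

[4, 1, -2]

We seek scalars with c_1 g1 + ... + c_3 g3 = p; equivalently solve M c = p where the columns of M are g1, ..., g3.
Solving this 3x3 system gives c = (4, 1, -2).
Check: 4g1 + g2 - 2g3 = [15, -1, 6].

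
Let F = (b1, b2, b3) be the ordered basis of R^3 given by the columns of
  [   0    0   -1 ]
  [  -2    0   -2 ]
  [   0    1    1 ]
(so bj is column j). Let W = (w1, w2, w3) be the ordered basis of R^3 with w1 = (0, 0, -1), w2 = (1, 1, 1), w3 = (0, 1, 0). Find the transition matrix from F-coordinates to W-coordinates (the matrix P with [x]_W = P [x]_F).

Let M have columns bj and N have columns wj. Then for every x, N [x]_W = x = M [x]_F, so P = N^(-1) M.
Since det N = -1, N^(-1) has integer entries; multiplying gives P = [[0, -1, -2], [0, 0, -1], [-2, 0, -1]].

[[0, -1, -2], [0, 0, -1], [-2, 0, -1]]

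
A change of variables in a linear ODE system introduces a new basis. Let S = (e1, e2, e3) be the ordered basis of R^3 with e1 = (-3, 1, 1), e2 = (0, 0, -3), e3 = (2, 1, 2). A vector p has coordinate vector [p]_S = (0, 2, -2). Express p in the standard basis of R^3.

The coordinates say p = 0·e1 + 2e2 - 2e3; adding the scaled basis vectors gives (-4, -2, -10).

(-4, -2, -10)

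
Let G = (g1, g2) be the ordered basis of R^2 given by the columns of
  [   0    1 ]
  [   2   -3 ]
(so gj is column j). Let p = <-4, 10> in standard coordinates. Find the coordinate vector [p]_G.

<-1, -4>

We seek scalars with c_1 g1 + c_2 g2 = p; equivalently solve M c = p where the columns of M are g1, g2.
System: 0c_1 + c_2 = -4, 2c_1 - 3c_2 = 10; solving gives c_1 = -1, c_2 = -4.
Check: -g1 - 4g2 = <-4, 10>.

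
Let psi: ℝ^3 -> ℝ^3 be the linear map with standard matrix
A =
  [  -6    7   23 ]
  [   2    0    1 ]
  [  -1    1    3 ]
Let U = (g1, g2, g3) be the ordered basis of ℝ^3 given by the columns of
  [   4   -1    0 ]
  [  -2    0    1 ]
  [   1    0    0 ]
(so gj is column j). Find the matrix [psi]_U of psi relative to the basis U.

The j-th column of [psi]_U is [psi(gj)]_U.
psi(g1) = A g1 = <-15, 9, -3> = -3g1 + 3g2 + 3g3, so column 1 is <-3, 3, 3>.
Repeating for g2, g3 and assembling the columns gives [[-3, 1, 1], [3, -2, -3], [3, 0, 2]].

[[-3, 1, 1], [3, -2, -3], [3, 0, 2]]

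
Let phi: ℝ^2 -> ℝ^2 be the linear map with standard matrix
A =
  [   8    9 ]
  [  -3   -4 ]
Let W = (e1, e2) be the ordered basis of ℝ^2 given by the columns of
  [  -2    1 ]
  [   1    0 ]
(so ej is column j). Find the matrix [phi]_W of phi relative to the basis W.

With P the matrix whose columns are e1, e2, [phi]_W = P^(-1) A P.
Column by column: phi(e1) = A e1 = (-7, 2); its W-coordinates (2, -3) give column 1.
Continuing for each basis vector yields [phi]_W = [[2, -3], [-3, 2]].

[[2, -3], [-3, 2]]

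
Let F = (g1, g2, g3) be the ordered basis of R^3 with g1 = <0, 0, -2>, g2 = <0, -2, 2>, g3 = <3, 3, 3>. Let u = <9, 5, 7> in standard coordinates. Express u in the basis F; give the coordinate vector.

Write u = c_1 g1 + ... + c_3 g3 and solve for the c_i.
Gaussian elimination on [M | u] yields c = (3, 2, 3).
Check: 3g1 + 2g2 + 3g3 = <9, 5, 7>.

<3, 2, 3>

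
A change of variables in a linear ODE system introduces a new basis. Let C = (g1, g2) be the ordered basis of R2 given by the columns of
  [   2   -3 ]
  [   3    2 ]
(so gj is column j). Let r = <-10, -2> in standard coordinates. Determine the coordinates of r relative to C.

[r]_C is the unique c with M c = r, where M has columns g1, g2.
System: 2c_1 - 3c_2 = -10, 3c_1 + 2c_2 = -2; solving gives c_1 = -2, c_2 = 2.
Check: -2g1 + 2g2 = <-10, -2>.

<-2, 2>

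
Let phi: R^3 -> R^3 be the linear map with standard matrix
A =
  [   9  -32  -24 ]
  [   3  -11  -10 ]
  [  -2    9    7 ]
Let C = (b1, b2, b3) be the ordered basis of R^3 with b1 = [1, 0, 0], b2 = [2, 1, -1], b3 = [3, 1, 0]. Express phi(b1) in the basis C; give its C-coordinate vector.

Compute phi(b1) = A b1 = [9, 3, -2] in standard coordinates.
Then write this in C-coordinates: solve for y in y_1 b1 + ... + y_3 b3 = [9, 3, -2].
This gives y = [2, 2, 1], which is column 1 of [phi]_C.

[2, 2, 1]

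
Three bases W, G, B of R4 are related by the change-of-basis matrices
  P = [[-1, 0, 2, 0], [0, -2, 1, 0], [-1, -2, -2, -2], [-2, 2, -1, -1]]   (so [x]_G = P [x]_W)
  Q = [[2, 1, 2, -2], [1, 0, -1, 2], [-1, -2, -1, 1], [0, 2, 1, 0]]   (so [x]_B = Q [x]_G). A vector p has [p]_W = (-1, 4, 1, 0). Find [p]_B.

Composing the changes, [p]_B = Q P [p]_W.
Q P = [[0, -10, 3, -2], [-4, 6, 2, 0], [0, 8, -3, 1], [-1, -6, 0, -2]]; applying this to (-1, 4, 1, 0) gives (-37, 30, 29, -23).

(-37, 30, 29, -23)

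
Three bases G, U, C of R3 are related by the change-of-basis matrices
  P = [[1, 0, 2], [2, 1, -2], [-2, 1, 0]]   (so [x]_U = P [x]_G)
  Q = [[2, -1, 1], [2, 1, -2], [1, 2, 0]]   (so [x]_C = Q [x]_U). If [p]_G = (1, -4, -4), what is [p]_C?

(-26, 4, 5)

Composing the changes, [p]_C = Q P [p]_G.
Q P = [[-2, 0, 6], [8, -1, 2], [5, 2, -2]]; applying this to (1, -4, -4) gives (-26, 4, 5).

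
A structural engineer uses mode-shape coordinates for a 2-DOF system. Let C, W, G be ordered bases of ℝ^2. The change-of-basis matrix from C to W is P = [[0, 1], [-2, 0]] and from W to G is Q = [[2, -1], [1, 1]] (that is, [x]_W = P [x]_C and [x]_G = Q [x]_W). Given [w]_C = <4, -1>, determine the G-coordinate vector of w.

<6, -9>

First [w]_W = P [w]_C = <-1, -8>.
Then [w]_G = Q [w]_W = <6, -9>.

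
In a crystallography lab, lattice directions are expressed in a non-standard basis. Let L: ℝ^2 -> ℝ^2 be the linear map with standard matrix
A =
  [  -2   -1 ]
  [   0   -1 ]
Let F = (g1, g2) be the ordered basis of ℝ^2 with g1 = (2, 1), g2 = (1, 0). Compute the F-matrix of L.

The j-th column of [L]_F is [L(gj)]_F.
L(g1) = A g1 = (-5, -1) = -g1 - 3g2, so column 1 is (-1, -3).
Repeating for g2 and assembling the columns gives [[-1, 0], [-3, -2]].

[[-1, 0], [-3, -2]]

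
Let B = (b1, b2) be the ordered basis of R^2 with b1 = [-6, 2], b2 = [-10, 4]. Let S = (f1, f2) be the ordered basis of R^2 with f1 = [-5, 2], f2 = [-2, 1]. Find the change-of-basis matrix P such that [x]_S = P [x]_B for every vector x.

Let M have columns bj and N have columns fj. Then for every x, N [x]_S = x = M [x]_B, so P = N^(-1) M.
Since det N = -1, N^(-1) has integer entries; multiplying gives P = [[2, 2], [-2, 0]].

[[2, 2], [-2, 0]]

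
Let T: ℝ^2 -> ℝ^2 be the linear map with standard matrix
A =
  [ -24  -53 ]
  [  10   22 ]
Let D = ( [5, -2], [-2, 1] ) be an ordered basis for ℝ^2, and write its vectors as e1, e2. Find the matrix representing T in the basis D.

Let P have columns e1, e2. Then [T]_D = P^(-1) A P.
Here det P = 1, so P^(-1) is integer; computing A P first and then P^(-1)(A P) gives [[-2, -1], [2, 0]].

[[-2, -1], [2, 0]]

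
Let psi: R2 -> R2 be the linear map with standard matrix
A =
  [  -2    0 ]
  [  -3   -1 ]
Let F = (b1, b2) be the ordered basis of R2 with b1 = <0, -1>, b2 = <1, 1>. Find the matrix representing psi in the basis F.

The j-th column of [psi]_F is [psi(bj)]_F.
psi(b1) = A b1 = <0, 1> = -b1 + 0·b2, so column 1 is <-1, 0>.
Repeating for b2 and assembling the columns gives [[-1, 2], [0, -2]].

[[-1, 2], [0, -2]]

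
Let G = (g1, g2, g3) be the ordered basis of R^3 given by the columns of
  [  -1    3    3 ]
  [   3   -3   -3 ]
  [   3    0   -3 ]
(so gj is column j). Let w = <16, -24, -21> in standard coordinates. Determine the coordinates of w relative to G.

<-4, 1, 3>

Write w = c_1 g1 + ... + c_3 g3 and solve for the c_i.
Gaussian elimination on [M | w] yields c = (-4, 1, 3).
Check: -4g1 + g2 + 3g3 = <16, -24, -21>.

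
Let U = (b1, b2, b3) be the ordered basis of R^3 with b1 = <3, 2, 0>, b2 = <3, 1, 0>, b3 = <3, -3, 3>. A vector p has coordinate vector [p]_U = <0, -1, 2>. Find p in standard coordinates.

<3, -7, 6>

By definition p = 0·b1 - b2 + 2b3.
Summing componentwise gives <3, -7, 6>.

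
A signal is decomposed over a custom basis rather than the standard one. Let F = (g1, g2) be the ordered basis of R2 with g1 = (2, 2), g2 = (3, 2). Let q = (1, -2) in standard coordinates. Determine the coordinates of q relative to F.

Write q = c_1 g1 + c_2 g2 and solve for the c_i.
System: 2c_1 + 3c_2 = 1, 2c_1 + 2c_2 = -2; solving gives c_1 = -4, c_2 = 3.
Check: -4g1 + 3g2 = (1, -2).

(-4, 3)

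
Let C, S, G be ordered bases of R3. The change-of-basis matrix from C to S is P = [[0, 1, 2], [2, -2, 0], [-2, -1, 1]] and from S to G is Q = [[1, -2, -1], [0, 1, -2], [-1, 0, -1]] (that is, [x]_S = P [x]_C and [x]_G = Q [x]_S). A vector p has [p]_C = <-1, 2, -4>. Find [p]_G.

Composing the changes, [p]_G = Q P [p]_C.
Q P = [[-2, 6, 1], [6, 0, -2], [2, 0, -3]]; applying this to <-1, 2, -4> gives <10, 2, 10>.

<10, 2, 10>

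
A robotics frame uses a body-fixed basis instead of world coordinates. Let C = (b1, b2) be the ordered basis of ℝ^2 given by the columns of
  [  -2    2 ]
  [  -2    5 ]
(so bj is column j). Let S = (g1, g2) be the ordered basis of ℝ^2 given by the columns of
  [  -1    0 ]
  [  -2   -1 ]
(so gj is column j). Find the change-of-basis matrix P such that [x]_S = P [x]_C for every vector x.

Take x = bj: its C-coordinates are the j-th standard unit vector, so P e_j — column j of P — equals [bj]_S.
b1 = 2g1 - 2g2, giving column 1 = (2, -2); repeating for each j gives P = [[2, -2], [-2, -1]].

[[2, -2], [-2, -1]]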